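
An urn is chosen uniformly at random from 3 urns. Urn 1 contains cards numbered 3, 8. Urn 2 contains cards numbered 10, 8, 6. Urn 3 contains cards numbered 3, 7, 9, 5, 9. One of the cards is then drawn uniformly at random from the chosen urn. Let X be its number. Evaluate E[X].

67/10

E[X | urn 1] = (3+8)/2 = 11/2.
E[X | urn 2] = (10+8+6)/3 = 8.
E[X | urn 3] = (3+7+9+5+9)/5 = 33/5.
By the law of total expectation,
E[X] = (1/3)·(11/2) + (1/3)·(8) + (1/3)·(33/5) = 67/10.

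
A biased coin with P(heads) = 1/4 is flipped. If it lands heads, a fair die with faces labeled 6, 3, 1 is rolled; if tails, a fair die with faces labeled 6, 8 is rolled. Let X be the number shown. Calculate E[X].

E[X | heads] = (6+3+1)/3 = 10/3.
E[X | tails] = (6+8)/2 = 7.
E[X] = (1/4)·(10/3) + (3/4)·(7) = 73/12.

73/12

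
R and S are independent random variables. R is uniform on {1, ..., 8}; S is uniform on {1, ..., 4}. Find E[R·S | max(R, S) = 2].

8/3

Outcomes with max(R, S) = 2: (1,2), (2,1), (2,2), each with probability 1/32.
E[R·S | max(R, S) = 2] = (2 + 2 + 4) / 3 = 8/3.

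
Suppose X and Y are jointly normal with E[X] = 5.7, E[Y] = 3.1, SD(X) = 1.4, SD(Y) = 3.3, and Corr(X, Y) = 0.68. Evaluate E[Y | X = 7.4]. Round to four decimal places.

E[Y | X=x] = μ_Y + ρ(σ_Y/σ_X)(x − μ_X) for jointly normal variables.
E[Y | X=7.4] = 3.1 + (0.68)·(3.3/1.4)·(7.4 − (5.7)) = 3.1 + (1.6029)·(1.7) = 5.8249.

5.8249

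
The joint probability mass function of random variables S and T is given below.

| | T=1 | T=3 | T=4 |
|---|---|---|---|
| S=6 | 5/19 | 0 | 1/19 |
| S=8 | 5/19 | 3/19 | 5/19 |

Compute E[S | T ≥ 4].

P(T ≥ 4) = 6/19.
Summing S·P(S=x,T=y) over the conditioning event gives 46/19.
E[S | T ≥ 4] = (46/19) / (6/19) = 23/3.

23/3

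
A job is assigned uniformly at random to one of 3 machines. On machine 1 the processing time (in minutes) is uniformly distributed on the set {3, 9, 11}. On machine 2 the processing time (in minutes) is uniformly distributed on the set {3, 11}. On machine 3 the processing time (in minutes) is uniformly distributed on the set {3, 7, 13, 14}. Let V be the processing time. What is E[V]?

287/36

E[V | machine 1] = (3+9+11)/3 = 23/3.
E[V | machine 2] = (3+11)/2 = 7.
E[V | machine 3] = (3+7+13+14)/4 = 37/4.
By the law of total expectation,
E[V] = (1/3)·(23/3) + (1/3)·(7) + (1/3)·(37/4) = 287/36.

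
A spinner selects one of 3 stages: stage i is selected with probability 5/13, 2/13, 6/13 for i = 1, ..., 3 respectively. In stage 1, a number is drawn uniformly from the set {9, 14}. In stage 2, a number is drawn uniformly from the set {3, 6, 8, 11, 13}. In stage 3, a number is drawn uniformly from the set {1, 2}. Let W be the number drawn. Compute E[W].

829/130

E[W | stage 1] = (9+14)/2 = 23/2.
E[W | stage 2] = (3+6+8+11+13)/5 = 41/5.
E[W | stage 3] = (1+2)/2 = 3/2.
E[W] = (5/13)·(23/2) + (2/13)·(41/5) + (6/13)·(3/2) = 829/130.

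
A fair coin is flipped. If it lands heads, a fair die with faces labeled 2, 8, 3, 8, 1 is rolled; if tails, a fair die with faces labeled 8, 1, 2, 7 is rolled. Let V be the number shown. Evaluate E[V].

89/20

E[V | heads] = (2+8+3+8+1)/5 = 22/5.
E[V | tails] = (8+1+2+7)/4 = 9/2.
E[V] = (1/2)·(22/5) + (1/2)·(9/2) = 89/20.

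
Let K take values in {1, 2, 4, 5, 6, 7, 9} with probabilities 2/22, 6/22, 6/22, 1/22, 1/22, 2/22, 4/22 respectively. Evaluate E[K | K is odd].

P(K is odd) = 9/22.
Σ over the event: 1·1/11 + 5·1/22 + 7·1/11 + 9·2/11 = 57/22.
E[K | K is odd] = (57/22) / (9/22) = 19/3.

19/3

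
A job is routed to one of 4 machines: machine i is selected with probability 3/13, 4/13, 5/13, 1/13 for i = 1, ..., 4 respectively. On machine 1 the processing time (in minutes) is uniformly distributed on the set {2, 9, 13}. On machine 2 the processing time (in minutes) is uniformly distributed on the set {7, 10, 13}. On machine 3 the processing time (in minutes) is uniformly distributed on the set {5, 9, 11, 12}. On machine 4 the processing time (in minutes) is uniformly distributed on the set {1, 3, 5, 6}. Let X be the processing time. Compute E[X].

E[X | machine 1] = (2+9+13)/3 = 8.
E[X | machine 2] = (7+10+13)/3 = 10.
E[X | machine 3] = (5+9+11+12)/4 = 37/4.
E[X | machine 4] = (1+3+5+6)/4 = 15/4.
E[X] = (3/13)·(8) + (4/13)·(10) + (5/13)·(37/4) + (1/13)·(15/4) = 114/13.

114/13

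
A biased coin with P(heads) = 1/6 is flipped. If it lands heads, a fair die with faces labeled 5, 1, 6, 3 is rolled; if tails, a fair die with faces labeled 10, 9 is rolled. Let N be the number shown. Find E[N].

E[N | heads] = (5+1+6+3)/4 = 15/4.
E[N | tails] = (10+9)/2 = 19/2.
E[N] = (1/6)·(15/4) + (5/6)·(19/2) = 205/24.

205/24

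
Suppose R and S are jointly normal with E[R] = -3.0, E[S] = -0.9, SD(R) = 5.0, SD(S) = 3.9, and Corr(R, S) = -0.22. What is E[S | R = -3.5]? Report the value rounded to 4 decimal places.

E[S | R=x] = μ_S + ρ(σ_S/σ_R)(x − μ_R) for jointly normal variables.
E[S | R=-3.5] = -0.9 + (-0.22)·(3.9/5.0)·(-3.5 − (-3.0)) = -0.9 + (-0.1716)·(-0.5) = -0.8142.

-0.8142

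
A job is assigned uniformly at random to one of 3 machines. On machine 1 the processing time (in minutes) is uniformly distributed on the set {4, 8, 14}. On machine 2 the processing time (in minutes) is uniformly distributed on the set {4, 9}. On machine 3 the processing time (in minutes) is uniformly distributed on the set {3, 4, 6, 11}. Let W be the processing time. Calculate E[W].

E[W | machine 1] = (4+8+14)/3 = 26/3.
E[W | machine 2] = (4+9)/2 = 13/2.
E[W | machine 3] = (3+4+6+11)/4 = 6.
By the law of total expectation,
E[W] = (1/3)·(26/3) + (1/3)·(13/2) + (1/3)·(6) = 127/18.

127/18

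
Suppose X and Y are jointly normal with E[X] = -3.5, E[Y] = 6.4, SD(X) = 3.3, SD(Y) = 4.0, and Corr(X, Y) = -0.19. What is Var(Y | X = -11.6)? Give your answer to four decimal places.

15.4224

Var(Y | X=x) = (1 − ρ²)·σ_Y².
Var(Y | X=-11.6) = (4.0)²·(1 − (-0.19)²) = 16·0.9639 = 15.4224.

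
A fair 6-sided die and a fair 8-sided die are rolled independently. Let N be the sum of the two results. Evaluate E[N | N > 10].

12

P(N > 10) = 5/24.
Σ over the event: 11·1/12 + 12·1/16 + 13·1/24 + 14·1/48 = 5/2.
E[N | N > 10] = (5/2) / (5/24) = 12.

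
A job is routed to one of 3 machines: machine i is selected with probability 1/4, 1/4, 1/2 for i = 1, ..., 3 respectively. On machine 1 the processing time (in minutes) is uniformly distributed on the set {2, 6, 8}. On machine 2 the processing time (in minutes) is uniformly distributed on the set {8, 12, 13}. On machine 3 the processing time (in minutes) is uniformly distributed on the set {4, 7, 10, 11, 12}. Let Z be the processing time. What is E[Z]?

509/60

E[Z | machine 1] = (2+6+8)/3 = 16/3.
E[Z | machine 2] = (8+12+13)/3 = 11.
E[Z | machine 3] = (4+7+10+11+12)/5 = 44/5.
E[Z] = (1/4)·(16/3) + (1/4)·(11) + (1/2)·(44/5) = 509/60.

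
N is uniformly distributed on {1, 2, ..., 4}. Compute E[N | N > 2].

7/2

Given N > 2, N is equally likely to be any of {3, 4}.
E[N | N > 2] = (3 + 4) / 2 = 7/2.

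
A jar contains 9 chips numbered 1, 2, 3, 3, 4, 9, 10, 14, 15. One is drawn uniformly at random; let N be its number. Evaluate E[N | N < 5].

P(N < 5) = 5/9.
Σ over the event: 1·1/9 + 2·1/9 + 3·2/9 + 4·1/9 = 13/9.
E[N | N < 5] = (13/9) / (5/9) = 13/5.

13/5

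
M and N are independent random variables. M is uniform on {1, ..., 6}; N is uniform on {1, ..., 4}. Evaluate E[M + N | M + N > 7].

Outcomes with M + N > 7: (4,4), (5,3), (5,4), (6,2), (6,3), (6,4), each with probability 1/24.
E[M + N | M + N > 7] = (8 + 8 + 9 + 8 + 9 + 10) / 6 = 26/3.

26/3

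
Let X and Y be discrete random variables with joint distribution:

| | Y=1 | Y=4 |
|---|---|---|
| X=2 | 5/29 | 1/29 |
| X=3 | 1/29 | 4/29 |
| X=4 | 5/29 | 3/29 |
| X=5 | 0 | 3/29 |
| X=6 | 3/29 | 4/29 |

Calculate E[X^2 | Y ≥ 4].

P(Y ≥ 4) = 15/29.
Σ X^2·P over the event = 4·(1/29) + 9·(4/29) + 16·(3/29) + 25·(3/29) + 36·(4/29) = 307/29.
E[X^2 | Y ≥ 4] = (307/29) / (15/29) = 307/15.

307/15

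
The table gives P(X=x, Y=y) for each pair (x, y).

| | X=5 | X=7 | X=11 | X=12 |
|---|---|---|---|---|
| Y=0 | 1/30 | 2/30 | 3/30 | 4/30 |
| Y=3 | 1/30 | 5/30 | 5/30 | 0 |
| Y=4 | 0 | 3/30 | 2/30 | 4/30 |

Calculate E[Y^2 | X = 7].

P(X = 7) = 1/3.
Σ Y^2·P over the event = 0·(2/30) + 9·(5/30) + 16·(3/30) = 31/10.
E[Y^2 | X = 7] = (31/10) / (1/3) = 93/10.

93/10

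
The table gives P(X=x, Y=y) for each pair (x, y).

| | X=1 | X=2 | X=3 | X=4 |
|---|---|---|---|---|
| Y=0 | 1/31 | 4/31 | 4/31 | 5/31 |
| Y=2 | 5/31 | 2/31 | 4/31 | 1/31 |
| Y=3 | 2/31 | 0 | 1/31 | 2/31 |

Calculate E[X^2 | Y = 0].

P(Y = 0) = 14/31.
Summing X^2·P(X=x,Y=y) over the conditioning event gives 133/31.
E[X^2 | Y = 0] = (133/31) / (14/31) = 19/2.

19/2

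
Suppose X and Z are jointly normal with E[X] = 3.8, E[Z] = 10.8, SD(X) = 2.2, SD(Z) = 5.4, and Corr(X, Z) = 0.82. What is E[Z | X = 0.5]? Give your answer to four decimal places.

For a bivariate normal, E[Z | X=x] = μ_Z + ρ·(σ_Z/σ_X)·(x − μ_X).
E[Z | X=0.5] = 10.8 + (0.82)·(5.4/2.2)·(0.5 − (3.8)) = 10.8 + (2.01273)·(-3.3) = 4.1580.

4.1580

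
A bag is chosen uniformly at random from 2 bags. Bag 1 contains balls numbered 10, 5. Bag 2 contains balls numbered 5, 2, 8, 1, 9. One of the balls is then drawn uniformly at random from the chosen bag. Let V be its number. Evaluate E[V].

25/4

E[V | bag 1] = (10+5)/2 = 15/2.
E[V | bag 2] = (5+2+8+1+9)/5 = 5.
By the law of total expectation,
E[V] = (1/2)·(15/2) + (1/2)·(5) = 25/4.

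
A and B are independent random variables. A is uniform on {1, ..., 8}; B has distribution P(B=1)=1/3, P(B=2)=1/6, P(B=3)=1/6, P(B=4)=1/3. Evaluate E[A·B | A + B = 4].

P(A + B = 4) = 1/12.
Summing AB·P(x,y) over outcomes with A + B = 4 gives 13/48.
E[A·B | A + B = 4] = (13/48) / (1/12) = 13/4.

13/4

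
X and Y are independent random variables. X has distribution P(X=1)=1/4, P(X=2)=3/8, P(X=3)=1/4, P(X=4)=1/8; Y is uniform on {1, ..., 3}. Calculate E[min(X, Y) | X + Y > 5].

11/4

P(X + Y > 5) = 1/6.
Summing min(X,Y)·P(x,y) over outcomes with X + Y > 5 gives 11/24.
E[min(X, Y) | X + Y > 5] = (11/24) / (1/6) = 11/4.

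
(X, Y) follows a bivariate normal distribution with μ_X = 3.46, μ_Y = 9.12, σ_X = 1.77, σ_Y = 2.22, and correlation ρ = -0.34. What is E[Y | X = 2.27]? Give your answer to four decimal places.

The regression of Y on X has slope ρ·σ_Y/σ_X and passes through (μ_X, μ_Y).
E[Y | X=2.27] = 9.12 + (-0.34)·(2.22/1.77)·(2.27 − (3.46)) = 9.12 + (-0.42644)·(-1.19) = 9.6275.

9.6275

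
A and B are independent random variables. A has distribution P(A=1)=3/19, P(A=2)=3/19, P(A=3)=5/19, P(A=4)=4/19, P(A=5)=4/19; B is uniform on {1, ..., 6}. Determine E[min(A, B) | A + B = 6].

36/19

P(A + B = 6) = 1/6.
Summing min(A,B)·P(x,y) over outcomes with A + B = 6 gives 6/19.
E[min(A, B) | A + B = 6] = (6/19) / (1/6) = 36/19.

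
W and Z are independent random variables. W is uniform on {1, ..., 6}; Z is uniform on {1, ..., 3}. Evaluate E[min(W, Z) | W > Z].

P(W > Z) = 2/3.
Summing min(W,Z)·P(x,y) over outcomes with W > Z gives 11/9.
E[min(W, Z) | W > Z] = (11/9) / (2/3) = 11/6.

11/6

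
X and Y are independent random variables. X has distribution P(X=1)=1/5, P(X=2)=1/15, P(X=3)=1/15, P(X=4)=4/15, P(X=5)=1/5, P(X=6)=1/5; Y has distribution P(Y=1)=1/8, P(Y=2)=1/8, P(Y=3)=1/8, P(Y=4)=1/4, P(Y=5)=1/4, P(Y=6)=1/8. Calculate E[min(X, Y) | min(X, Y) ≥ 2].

P(min(X, Y) ≥ 2) = 7/10.
Summing min(X,Y)·P(x,y) over outcomes with min(X, Y) ≥ 2 gives 61/24.
E[min(X, Y) | min(X, Y) ≥ 2] = (61/24) / (7/10) = 305/84.

305/84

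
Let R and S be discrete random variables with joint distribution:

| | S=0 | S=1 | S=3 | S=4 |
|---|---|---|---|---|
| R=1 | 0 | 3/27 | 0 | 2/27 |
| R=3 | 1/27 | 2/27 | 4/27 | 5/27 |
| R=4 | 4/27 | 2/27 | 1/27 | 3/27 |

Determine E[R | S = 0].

19/5

P(S = 0) = 5/27.
Σ R·P over the event = 3·(1/27) + 4·(4/27) = 19/27.
E[R | S = 0] = (19/27) / (5/27) = 19/5.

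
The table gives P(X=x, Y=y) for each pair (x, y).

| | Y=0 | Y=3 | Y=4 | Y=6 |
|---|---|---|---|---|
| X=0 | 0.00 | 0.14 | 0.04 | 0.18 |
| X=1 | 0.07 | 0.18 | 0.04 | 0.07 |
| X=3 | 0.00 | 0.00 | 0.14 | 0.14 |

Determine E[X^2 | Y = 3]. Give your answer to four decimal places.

0.5625

P(Y = 3) = 0.32.
Σ X^2·P over the event = 0·(0.14) + 1·(0.18) = 0.18.
E[X^2 | Y = 3] = (0.18) / (0.32) = 0.5625.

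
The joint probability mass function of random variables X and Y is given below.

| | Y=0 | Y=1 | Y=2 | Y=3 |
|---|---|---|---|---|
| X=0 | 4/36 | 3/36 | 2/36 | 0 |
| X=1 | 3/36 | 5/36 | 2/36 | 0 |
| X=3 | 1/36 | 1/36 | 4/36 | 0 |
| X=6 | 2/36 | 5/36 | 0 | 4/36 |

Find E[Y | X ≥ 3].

26/17

P(X ≥ 3) = 17/36.
Summing Y·P(X=x,Y=y) over the conditioning event gives 13/18.
E[Y | X ≥ 3] = (13/18) / (17/36) = 26/17.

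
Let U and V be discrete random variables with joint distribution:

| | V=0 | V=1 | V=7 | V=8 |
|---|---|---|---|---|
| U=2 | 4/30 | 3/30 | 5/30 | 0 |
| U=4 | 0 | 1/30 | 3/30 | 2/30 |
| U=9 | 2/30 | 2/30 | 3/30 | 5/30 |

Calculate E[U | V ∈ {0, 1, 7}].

103/23

P(V ∈ {0, 1, 7}) = 23/30.
Σ U·P over the event = 2·(4/30) + 2·(3/30) + 2·(5/30) + 4·(1/30) + 4·(3/30) + 9·(2/30) + 9·(2/30) + 9·(3/30) = 103/30.
E[U | V ∈ {0, 1, 7}] = (103/30) / (23/30) = 103/23.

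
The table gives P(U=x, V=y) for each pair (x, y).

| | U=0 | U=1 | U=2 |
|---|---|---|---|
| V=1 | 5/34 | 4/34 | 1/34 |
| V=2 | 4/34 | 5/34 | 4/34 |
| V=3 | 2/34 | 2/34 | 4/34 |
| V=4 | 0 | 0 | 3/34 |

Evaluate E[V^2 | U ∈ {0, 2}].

140/23

P(U ∈ {0, 2}) = 23/34.
Σ V^2·P over the event = 1·(5/34) + 4·(4/34) + 9·(2/34) + 1·(1/34) + 4·(4/34) + 9·(4/34) + 16·(3/34) = 70/17.
E[V^2 | U ∈ {0, 2}] = (70/17) / (23/34) = 140/23.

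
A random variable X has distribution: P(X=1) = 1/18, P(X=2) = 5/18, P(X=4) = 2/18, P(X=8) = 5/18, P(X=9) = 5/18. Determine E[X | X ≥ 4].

31/4

P(X ≥ 4) = 2/3.
Σ over the event: 4·1/9 + 8·5/18 + 9·5/18 = 31/6.
E[X | X ≥ 4] = (31/6) / (2/3) = 31/4.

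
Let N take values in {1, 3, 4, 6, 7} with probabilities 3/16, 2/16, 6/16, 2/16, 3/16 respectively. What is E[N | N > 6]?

P(N > 6) = 3/16.
Σ over the event: 7·3/16 = 21/16.
E[N | N > 6] = (21/16) / (3/16) = 7.

7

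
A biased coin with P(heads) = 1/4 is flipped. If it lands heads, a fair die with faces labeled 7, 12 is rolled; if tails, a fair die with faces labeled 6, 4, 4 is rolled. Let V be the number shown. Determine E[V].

E[V | heads] = (7+12)/2 = 19/2.
E[V | tails] = (6+4+4)/3 = 14/3.
By the law of total expectation,
E[V] = (1/4)·(19/2) + (3/4)·(14/3) = 47/8.

47/8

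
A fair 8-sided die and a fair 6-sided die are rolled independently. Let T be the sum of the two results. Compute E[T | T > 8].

P(T > 8) = 7/16.
Σ over the event: 9·1/8 + 10·5/48 + 11·1/12 + 12·1/16 + 13·1/24 + 14·1/48 = 14/3.
E[T | T > 8] = (14/3) / (7/16) = 32/3.

32/3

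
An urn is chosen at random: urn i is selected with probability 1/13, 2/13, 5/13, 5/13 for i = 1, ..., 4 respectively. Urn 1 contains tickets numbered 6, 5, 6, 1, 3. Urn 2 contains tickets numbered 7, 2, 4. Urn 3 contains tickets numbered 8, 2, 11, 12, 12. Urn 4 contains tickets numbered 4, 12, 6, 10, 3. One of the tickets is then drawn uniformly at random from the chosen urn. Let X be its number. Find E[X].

1393/195

E[X | urn 1] = (6+5+6+1+3)/5 = 21/5.
E[X | urn 2] = (7+2+4)/3 = 13/3.
E[X | urn 3] = (8+2+11+12+12)/5 = 9.
E[X | urn 4] = (4+12+6+10+3)/5 = 7.
By the law of total expectation,
E[X] = (1/13)·(21/5) + (2/13)·(13/3) + (5/13)·(9) + (5/13)·(7) = 1393/195.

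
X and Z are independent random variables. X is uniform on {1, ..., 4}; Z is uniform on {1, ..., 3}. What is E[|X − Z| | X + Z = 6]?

1

P(X + Z = 6) = 1/6.
Summing |X−Z|·P(x,y) over outcomes with X + Z = 6 gives 1/6.
E[|X − Z| | X + Z = 6] = (1/6) / (1/6) = 1.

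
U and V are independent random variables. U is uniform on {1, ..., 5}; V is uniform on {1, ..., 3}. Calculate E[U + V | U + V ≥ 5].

Outcomes with U + V ≥ 5: (2,3), (3,2), (3,3), (4,1), (4,2), (4,3), (5,1), (5,2), (5,3), each with probability 1/15.
E[U + V | U + V ≥ 5] = (5 + 5 + 6 + 5 + 6 + 7 + 6 + 7 + 8) / 9 = 55/9.

55/9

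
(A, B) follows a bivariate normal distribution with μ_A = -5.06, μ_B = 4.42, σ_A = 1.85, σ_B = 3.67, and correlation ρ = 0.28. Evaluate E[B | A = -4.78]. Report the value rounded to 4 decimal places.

4.5755

E[B | A=x] = μ_B + ρ(σ_B/σ_A)(x − μ_A) for jointly normal variables.
E[B | A=-4.78] = 4.42 + (0.28)·(3.67/1.85)·(-4.78 − (-5.06)) = 4.42 + (0.55546)·(0.28) = 4.5755.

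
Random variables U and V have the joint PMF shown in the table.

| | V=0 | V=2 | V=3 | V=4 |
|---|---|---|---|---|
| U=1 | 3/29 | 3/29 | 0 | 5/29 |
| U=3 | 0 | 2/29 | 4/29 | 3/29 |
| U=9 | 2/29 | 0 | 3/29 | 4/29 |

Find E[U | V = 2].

P(V = 2) = 5/29.
Σ U·P over the event = 1·(3/29) + 3·(2/29) = 9/29.
E[U | V = 2] = (9/29) / (5/29) = 9/5.

9/5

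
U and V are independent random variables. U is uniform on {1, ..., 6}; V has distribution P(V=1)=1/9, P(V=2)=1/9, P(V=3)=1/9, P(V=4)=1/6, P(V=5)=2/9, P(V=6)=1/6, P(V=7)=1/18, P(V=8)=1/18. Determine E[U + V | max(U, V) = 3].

24/5

P(max(U, V) = 3) = 5/54.
Summing (U+V)·P(x,y) over outcomes with max(U, V) = 3 gives 4/9.
E[U + V | max(U, V) = 3] = (4/9) / (5/54) = 24/5.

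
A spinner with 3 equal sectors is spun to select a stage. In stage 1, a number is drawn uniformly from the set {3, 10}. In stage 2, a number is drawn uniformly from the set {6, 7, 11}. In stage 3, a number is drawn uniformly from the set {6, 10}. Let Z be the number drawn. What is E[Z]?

15/2

E[Z | stage 1] = (3+10)/2 = 13/2.
E[Z | stage 2] = (6+7+11)/3 = 8.
E[Z | stage 3] = (6+10)/2 = 8.
E[Z] = (1/3)·(13/2) + (1/3)·(8) + (1/3)·(8) = 15/2.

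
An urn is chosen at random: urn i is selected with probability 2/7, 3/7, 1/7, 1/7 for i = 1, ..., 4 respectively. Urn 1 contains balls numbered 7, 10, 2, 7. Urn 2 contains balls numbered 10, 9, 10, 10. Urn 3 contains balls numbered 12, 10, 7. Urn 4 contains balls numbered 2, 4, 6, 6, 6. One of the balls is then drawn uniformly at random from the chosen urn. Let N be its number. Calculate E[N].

E[N | urn 1] = (7+10+2+7)/4 = 13/2.
E[N | urn 2] = (10+9+10+10)/4 = 39/4.
E[N | urn 3] = (12+10+7)/3 = 29/3.
E[N | urn 4] = (2+4+6+6+6)/5 = 24/5.
E[N] = (2/7)·(13/2) + (3/7)·(39/4) + (1/7)·(29/3) + (1/7)·(24/5) = 3403/420.

3403/420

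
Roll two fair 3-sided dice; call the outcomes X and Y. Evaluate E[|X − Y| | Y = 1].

1

Outcomes with Y = 1: (1,1), (2,1), (3,1), each with probability 1/9.
E[|X − Y| | Y = 1] = (0 + 1 + 2) / 3 = 1.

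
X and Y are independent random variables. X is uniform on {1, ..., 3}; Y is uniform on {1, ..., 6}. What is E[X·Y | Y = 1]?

2

Outcomes with Y = 1: (1,1), (2,1), (3,1), each with probability 1/18.
E[X·Y | Y = 1] = (1 + 2 + 3) / 3 = 2.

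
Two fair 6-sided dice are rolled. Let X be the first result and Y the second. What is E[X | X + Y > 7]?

14/3

P(X + Y > 7) = 5/12.
Summing X·P(x,y) over outcomes with X + Y > 7 gives 35/18.
E[X | X + Y > 7] = (35/18) / (5/12) = 14/3.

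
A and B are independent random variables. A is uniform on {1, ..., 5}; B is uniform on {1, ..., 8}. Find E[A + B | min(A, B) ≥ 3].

P(min(A, B) ≥ 3) = 9/20.
Summing (A+B)·P(x,y) over outcomes with min(A, B) ≥ 3 gives 171/40.
E[A + B | min(A, B) ≥ 3] = (171/40) / (9/20) = 19/2.

19/2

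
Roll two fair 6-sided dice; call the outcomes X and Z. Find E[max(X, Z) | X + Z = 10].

Outcomes with X + Z = 10: (4,6), (5,5), (6,4), each with probability 1/36.
E[max(X, Z) | X + Z = 10] = (6 + 5 + 6) / 3 = 17/3.

17/3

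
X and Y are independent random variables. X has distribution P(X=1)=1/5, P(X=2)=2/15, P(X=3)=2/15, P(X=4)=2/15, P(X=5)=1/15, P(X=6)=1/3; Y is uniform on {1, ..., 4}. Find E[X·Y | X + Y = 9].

P(X + Y = 9) = 1/10.
Summing XY·P(x,y) over outcomes with X + Y = 9 gives 11/6.
E[X·Y | X + Y = 9] = (11/6) / (1/10) = 55/3.

55/3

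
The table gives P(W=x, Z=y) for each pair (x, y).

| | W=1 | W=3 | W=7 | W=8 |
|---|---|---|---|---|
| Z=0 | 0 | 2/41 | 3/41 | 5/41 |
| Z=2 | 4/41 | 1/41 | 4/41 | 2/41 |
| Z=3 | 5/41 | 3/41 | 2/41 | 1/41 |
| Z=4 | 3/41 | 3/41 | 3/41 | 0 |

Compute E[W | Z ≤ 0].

67/10

P(Z ≤ 0) = 10/41.
Summing W·P(W=x,Z=y) over the conditioning event gives 67/41.
E[W | Z ≤ 0] = (67/41) / (10/41) = 67/10.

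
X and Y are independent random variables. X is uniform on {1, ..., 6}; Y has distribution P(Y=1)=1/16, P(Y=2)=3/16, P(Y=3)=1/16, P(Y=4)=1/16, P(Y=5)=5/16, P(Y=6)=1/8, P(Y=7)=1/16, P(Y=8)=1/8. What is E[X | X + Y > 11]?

53/10

P(X + Y > 11) = 5/48.
Summing X·P(x,y) over outcomes with X + Y > 11 gives 53/96.
E[X | X + Y > 11] = (53/96) / (5/48) = 53/10.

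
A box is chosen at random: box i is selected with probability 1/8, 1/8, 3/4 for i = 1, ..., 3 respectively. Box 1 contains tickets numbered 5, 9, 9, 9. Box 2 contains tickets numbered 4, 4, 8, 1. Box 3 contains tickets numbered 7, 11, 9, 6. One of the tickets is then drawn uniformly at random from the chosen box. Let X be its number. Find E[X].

247/32

E[X | box 1] = (5+9+9+9)/4 = 8.
E[X | box 2] = (4+4+8+1)/4 = 17/4.
E[X | box 3] = (7+11+9+6)/4 = 33/4.
By the law of total expectation,
E[X] = (1/8)·(8) + (1/8)·(17/4) + (3/4)·(33/4) = 247/32.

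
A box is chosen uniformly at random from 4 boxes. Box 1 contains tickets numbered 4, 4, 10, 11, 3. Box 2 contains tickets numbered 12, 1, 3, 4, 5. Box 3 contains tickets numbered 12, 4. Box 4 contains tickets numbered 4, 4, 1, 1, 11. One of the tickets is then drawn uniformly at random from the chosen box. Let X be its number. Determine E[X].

59/10

E[X | box 1] = (4+4+10+11+3)/5 = 32/5.
E[X | box 2] = (12+1+3+4+5)/5 = 5.
E[X | box 3] = (12+4)/2 = 8.
E[X | box 4] = (4+4+1+1+11)/5 = 21/5.
By the law of total expectation,
E[X] = (1/4)·(32/5) + (1/4)·(5) + (1/4)·(8) + (1/4)·(21/5) = 59/10.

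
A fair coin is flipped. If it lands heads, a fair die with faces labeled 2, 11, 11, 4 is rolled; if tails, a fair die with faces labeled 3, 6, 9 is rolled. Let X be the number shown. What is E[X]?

E[X | heads] = (2+11+11+4)/4 = 7.
E[X | tails] = (3+6+9)/3 = 6.
E[X] = (1/2)·(7) + (1/2)·(6) = 13/2.

13/2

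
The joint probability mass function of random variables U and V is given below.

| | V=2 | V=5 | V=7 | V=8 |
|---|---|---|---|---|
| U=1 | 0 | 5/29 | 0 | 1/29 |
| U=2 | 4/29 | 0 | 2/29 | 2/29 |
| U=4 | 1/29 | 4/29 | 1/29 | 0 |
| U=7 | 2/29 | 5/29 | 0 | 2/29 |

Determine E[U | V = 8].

P(V = 8) = 5/29.
Σ U·P over the event = 1·(1/29) + 2·(2/29) + 7·(2/29) = 19/29.
E[U | V = 8] = (19/29) / (5/29) = 19/5.

19/5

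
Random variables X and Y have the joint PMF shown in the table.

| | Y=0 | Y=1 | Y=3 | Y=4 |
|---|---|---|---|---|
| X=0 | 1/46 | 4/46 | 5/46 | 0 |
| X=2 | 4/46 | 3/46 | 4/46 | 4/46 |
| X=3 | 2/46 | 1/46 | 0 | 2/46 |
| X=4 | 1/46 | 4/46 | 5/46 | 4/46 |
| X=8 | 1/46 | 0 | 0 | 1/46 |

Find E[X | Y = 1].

P(Y = 1) = 6/23.
Summing X·P(X=x,Y=y) over the conditioning event gives 25/46.
E[X | Y = 1] = (25/46) / (6/23) = 25/12.

25/12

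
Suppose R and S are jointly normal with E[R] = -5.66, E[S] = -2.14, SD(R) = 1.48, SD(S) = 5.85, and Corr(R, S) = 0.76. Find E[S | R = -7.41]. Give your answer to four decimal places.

E[S | R=x] = μ_S + ρ(σ_S/σ_R)(x − μ_R) for jointly normal variables.
E[S | R=-7.41] = -2.14 + (0.76)·(5.85/1.48)·(-7.41 − (-5.66)) = -2.14 + (3.00405)·(-1.75) = -7.3971.

-7.3971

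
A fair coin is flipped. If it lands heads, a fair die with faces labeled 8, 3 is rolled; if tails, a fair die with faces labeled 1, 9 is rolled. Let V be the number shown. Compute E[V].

21/4

E[V | heads] = (8+3)/2 = 11/2.
E[V | tails] = (1+9)/2 = 5.
E[V] = (1/2)·(11/2) + (1/2)·(5) = 21/4.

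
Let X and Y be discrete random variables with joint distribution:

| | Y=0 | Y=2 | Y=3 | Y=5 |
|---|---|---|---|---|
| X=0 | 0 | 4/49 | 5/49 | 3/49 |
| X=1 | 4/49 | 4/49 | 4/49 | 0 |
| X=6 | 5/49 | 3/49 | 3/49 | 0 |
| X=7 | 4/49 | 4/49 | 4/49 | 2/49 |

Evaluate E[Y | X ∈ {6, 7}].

P(X ∈ {6, 7}) = 25/49.
Σ Y·P over the event = 0·(5/49) + 2·(3/49) + 3·(3/49) + 0·(4/49) + 2·(4/49) + 3·(4/49) + 5·(2/49) = 45/49.
E[Y | X ∈ {6, 7}] = (45/49) / (25/49) = 9/5.

9/5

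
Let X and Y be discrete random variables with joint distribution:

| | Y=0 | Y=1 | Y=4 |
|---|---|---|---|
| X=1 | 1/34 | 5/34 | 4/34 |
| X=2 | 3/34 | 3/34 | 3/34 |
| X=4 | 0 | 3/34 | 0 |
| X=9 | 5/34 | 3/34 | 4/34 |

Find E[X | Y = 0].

52/9

P(Y = 0) = 9/34.
Σ X·P over the event = 1·(1/34) + 2·(3/34) + 9·(5/34) = 26/17.
E[X | Y = 0] = (26/17) / (9/34) = 52/9.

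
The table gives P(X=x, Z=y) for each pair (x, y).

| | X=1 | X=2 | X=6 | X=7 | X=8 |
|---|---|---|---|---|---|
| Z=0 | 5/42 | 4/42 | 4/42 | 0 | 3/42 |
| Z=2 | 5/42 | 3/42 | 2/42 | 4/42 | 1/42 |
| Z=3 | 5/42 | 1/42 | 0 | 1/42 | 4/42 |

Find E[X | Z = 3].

P(Z = 3) = 11/42.
Σ X·P over the event = 1·(5/42) + 2·(1/42) + 7·(1/42) + 8·(4/42) = 23/21.
E[X | Z = 3] = (23/21) / (11/42) = 46/11.

46/11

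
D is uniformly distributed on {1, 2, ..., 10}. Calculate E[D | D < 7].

Given D < 7, D is equally likely to be any of {1, 2, 3, 4, 5, 6}.
E[D | D < 7] = (1 + 2 + 3 + 4 + 5 + 6) / 6 = 7/2.

7/2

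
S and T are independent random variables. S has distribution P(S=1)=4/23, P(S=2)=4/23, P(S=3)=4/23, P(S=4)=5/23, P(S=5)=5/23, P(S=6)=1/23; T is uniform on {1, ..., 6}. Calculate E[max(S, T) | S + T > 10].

6

P(S + T > 10) = 7/138.
Summing max(S,T)·P(x,y) over outcomes with S + T > 10 gives 7/23.
E[max(S, T) | S + T > 10] = (7/23) / (7/138) = 6.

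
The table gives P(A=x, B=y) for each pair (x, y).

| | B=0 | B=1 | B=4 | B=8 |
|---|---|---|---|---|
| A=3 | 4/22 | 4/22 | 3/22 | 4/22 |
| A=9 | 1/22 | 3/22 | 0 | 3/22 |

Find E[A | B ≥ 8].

P(B ≥ 8) = 7/22.
Summing A·P(A=x,B=y) over the conditioning event gives 39/22.
E[A | B ≥ 8] = (39/22) / (7/22) = 39/7.

39/7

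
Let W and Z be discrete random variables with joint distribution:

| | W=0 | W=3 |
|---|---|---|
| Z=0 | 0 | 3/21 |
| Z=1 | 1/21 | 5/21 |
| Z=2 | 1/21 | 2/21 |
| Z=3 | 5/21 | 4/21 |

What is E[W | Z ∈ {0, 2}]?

5/2

P(Z ∈ {0, 2}) = 2/7.
Σ W·P over the event = 0·(1/21) + 3·(3/21) + 3·(2/21) = 5/7.
E[W | Z ∈ {0, 2}] = (5/7) / (2/7) = 5/2.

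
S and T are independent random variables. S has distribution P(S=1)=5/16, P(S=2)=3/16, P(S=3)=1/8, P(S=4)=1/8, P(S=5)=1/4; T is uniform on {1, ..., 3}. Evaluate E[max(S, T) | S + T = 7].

14/3

P(S + T = 7) = 1/8.
Summing max(S,T)·P(x,y) over outcomes with S + T = 7 gives 7/12.
E[max(S, T) | S + T = 7] = (7/12) / (1/8) = 14/3.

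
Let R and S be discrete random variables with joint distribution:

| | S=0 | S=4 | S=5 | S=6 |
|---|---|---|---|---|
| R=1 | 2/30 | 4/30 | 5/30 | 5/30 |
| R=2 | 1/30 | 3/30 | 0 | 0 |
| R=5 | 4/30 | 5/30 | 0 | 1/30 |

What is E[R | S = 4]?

35/12

P(S = 4) = 2/5.
Σ R·P over the event = 1·(4/30) + 2·(3/30) + 5·(5/30) = 7/6.
E[R | S = 4] = (7/6) / (2/5) = 35/12.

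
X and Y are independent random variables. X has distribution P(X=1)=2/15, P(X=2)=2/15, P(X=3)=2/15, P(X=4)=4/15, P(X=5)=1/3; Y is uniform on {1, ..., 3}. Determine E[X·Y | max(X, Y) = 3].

27/5

P(max(X, Y) = 3) = 2/9.
Summing XY·P(x,y) over outcomes with max(X, Y) = 3 gives 6/5.
E[X·Y | max(X, Y) = 3] = (6/5) / (2/9) = 27/5.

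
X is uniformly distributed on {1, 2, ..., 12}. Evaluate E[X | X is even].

Given X is even, X is equally likely to be any of {2, 4, 6, 8, 10, 12}.
E[X | X is even] = (2 + 4 + 6 + 8 + 10 + 12) / 6 = 7.

7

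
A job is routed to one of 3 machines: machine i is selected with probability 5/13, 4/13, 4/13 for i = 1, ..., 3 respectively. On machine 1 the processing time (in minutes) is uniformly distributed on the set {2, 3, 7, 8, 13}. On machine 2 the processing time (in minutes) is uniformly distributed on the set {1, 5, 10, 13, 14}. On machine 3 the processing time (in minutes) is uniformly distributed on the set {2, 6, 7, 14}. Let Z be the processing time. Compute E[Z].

482/65

E[Z | machine 1] = (2+3+7+8+13)/5 = 33/5.
E[Z | machine 2] = (1+5+10+13+14)/5 = 43/5.
E[Z | machine 3] = (2+6+7+14)/4 = 29/4.
By the law of total expectation,
E[Z] = (5/13)·(33/5) + (4/13)·(43/5) + (4/13)·(29/4) = 482/65.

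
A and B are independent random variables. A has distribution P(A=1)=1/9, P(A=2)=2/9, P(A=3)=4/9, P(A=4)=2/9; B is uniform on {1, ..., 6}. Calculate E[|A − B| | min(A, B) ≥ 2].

3/2

P(min(A, B) ≥ 2) = 20/27.
Summing |A−B|·P(x,y) over outcomes with min(A, B) ≥ 2 gives 10/9.
E[|A − B| | min(A, B) ≥ 2] = (10/9) / (20/27) = 3/2.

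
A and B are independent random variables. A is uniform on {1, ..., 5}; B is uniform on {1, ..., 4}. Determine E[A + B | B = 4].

7

Outcomes with B = 4: (1,4), (2,4), (3,4), (4,4), (5,4), each with probability 1/20.
E[A + B | B = 4] = (5 + 6 + 7 + 8 + 9) / 5 = 7.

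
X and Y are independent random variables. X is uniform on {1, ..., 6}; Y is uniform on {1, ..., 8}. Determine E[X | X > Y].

14/3

P(X > Y) = 5/16.
Summing X·P(x,y) over outcomes with X > Y gives 35/24.
E[X | X > Y] = (35/24) / (5/16) = 14/3.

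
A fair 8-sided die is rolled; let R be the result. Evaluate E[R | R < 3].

Given R < 3, R is equally likely to be any of {1, 2}.
E[R | R < 3] = (1 + 2) / 2 = 3/2.

3/2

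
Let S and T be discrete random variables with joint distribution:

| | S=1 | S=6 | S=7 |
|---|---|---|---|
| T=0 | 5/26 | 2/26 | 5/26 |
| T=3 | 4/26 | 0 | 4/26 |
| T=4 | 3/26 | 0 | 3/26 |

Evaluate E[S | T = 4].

4

P(T = 4) = 3/13.
Σ S·P over the event = 1·(3/26) + 7·(3/26) = 12/13.
E[S | T = 4] = (12/13) / (3/13) = 4.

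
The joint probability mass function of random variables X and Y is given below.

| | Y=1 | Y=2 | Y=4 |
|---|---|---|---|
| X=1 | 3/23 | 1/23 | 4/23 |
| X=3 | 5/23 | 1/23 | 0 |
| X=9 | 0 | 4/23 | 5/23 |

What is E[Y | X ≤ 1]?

P(X ≤ 1) = 8/23.
Σ Y·P over the event = 1·(3/23) + 2·(1/23) + 4·(4/23) = 21/23.
E[Y | X ≤ 1] = (21/23) / (8/23) = 21/8.

21/8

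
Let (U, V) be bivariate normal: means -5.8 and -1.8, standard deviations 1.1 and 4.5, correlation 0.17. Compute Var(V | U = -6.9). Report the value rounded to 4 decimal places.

The conditional variance in a bivariate normal is σ_V²(1 − ρ²), independent of x.
Var(V | U=-6.9) = (4.5)²·(1 − (0.17)²) = 20.25·0.9711 = 19.6648.

19.6648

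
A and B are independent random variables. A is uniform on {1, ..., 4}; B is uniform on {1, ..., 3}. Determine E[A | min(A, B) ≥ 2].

Outcomes with min(A, B) ≥ 2: (2,2), (2,3), (3,2), (3,3), (4,2), (4,3), each with probability 1/12.
E[A | min(A, B) ≥ 2] = (2 + 2 + 3 + 3 + 4 + 4) / 6 = 3.

3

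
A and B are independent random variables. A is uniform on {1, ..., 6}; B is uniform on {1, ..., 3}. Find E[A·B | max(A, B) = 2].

8/3

Outcomes with max(A, B) = 2: (1,2), (2,1), (2,2), each with probability 1/18.
E[A·B | max(A, B) = 2] = (2 + 2 + 4) / 3 = 8/3.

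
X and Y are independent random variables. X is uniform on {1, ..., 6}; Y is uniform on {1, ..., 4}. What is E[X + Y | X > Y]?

47/7

P(X > Y) = 7/12.
Summing (X+Y)·P(x,y) over outcomes with X > Y gives 47/12.
E[X + Y | X > Y] = (47/12) / (7/12) = 47/7.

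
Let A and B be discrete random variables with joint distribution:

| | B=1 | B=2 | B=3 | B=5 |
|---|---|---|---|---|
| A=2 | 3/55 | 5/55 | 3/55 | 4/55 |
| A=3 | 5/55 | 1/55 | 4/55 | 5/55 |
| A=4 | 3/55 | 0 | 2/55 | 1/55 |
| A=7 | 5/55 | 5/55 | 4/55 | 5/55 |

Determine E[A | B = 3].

P(B = 3) = 13/55.
Σ A·P over the event = 2·(3/55) + 3·(4/55) + 4·(2/55) + 7·(4/55) = 54/55.
E[A | B = 3] = (54/55) / (13/55) = 54/13.

54/13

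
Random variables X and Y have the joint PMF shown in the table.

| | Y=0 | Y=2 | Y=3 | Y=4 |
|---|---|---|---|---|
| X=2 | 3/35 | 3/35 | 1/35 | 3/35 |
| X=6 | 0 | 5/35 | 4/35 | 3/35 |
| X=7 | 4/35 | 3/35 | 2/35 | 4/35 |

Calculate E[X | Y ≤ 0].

P(Y ≤ 0) = 1/5.
Σ X·P over the event = 2·(3/35) + 7·(4/35) = 34/35.
E[X | Y ≤ 0] = (34/35) / (1/5) = 34/7.

34/7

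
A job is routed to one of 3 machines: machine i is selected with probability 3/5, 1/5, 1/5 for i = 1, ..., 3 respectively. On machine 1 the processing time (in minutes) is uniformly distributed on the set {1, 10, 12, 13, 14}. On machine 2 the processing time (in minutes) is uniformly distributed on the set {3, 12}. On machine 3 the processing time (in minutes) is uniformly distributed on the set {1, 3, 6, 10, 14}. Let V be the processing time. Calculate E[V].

E[V | machine 1] = (1+10+12+13+14)/5 = 10.
E[V | machine 2] = (3+12)/2 = 15/2.
E[V | machine 3] = (1+3+6+10+14)/5 = 34/5.
By the law of total expectation,
E[V] = (3/5)·(10) + (1/5)·(15/2) + (1/5)·(34/5) = 443/50.

443/50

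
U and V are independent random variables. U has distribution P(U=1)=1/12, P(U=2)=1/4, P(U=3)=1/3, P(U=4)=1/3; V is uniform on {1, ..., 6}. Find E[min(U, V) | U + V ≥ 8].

78/23

P(U + V ≥ 8) = 23/72.
Summing min(U,V)·P(x,y) over outcomes with U + V ≥ 8 gives 13/12.
E[min(U, V) | U + V ≥ 8] = (13/12) / (23/72) = 78/23.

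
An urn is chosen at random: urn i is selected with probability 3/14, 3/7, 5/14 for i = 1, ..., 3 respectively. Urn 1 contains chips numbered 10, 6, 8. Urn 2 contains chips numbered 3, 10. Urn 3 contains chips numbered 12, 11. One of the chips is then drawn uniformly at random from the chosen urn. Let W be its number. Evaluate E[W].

E[W | urn 1] = (10+6+8)/3 = 8.
E[W | urn 2] = (3+10)/2 = 13/2.
E[W | urn 3] = (12+11)/2 = 23/2.
E[W] = (3/14)·(8) + (3/7)·(13/2) + (5/14)·(23/2) = 241/28.

241/28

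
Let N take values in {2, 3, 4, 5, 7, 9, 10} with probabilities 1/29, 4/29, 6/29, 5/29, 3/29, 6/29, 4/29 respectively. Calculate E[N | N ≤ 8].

P(N ≤ 8) = 19/29.
Σ over the event: 2·1/29 + 3·4/29 + 4·6/29 + 5·5/29 + 7·3/29 = 84/29.
E[N | N ≤ 8] = (84/29) / (19/29) = 84/19.

84/19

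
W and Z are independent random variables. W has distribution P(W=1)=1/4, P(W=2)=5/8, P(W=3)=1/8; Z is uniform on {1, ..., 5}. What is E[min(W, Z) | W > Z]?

8/7

P(W > Z) = 7/40.
Summing min(W,Z)·P(x,y) over outcomes with W > Z gives 1/5.
E[min(W, Z) | W > Z] = (1/5) / (7/40) = 8/7.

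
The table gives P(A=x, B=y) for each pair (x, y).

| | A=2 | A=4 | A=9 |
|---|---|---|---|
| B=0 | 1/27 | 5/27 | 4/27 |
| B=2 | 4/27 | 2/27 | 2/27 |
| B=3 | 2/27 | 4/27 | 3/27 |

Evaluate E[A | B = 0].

P(B = 0) = 10/27.
Summing A·P(A=x,B=y) over the conditioning event gives 58/27.
E[A | B = 0] = (58/27) / (10/27) = 29/5.

29/5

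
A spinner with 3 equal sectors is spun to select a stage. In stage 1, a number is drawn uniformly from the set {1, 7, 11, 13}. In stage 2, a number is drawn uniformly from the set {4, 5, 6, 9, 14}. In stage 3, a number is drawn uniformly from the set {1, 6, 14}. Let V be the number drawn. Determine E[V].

E[V | stage 1] = (1+7+11+13)/4 = 8.
E[V | stage 2] = (4+5+6+9+14)/5 = 38/5.
E[V | stage 3] = (1+6+14)/3 = 7.
E[V] = (1/3)·(8) + (1/3)·(38/5) + (1/3)·(7) = 113/15.

113/15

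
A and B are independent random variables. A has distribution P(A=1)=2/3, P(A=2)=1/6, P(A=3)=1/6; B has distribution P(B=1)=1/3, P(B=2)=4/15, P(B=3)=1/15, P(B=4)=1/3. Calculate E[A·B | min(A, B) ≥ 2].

P(min(A, B) ≥ 2) = 2/9.
Summing AB·P(x,y) over outcomes with min(A, B) ≥ 2 gives 31/18.
E[A·B | min(A, B) ≥ 2] = (31/18) / (2/9) = 31/4.

31/4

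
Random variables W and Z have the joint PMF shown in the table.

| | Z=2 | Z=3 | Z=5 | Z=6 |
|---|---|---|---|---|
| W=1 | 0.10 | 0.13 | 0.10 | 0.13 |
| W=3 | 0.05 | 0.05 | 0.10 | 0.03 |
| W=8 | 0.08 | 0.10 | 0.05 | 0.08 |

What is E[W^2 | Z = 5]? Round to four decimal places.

P(Z = 5) = 0.25.
Σ W^2·P over the event = 1·(0.10) + 9·(0.10) + 64·(0.05) = 4.20.
E[W^2 | Z = 5] = (4.20) / (0.25) = 16.8000.

16.8000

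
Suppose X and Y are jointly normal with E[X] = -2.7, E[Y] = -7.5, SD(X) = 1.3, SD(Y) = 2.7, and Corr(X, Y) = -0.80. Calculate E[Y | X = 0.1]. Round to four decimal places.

-12.1523

The regression of Y on X has slope ρ·σ_Y/σ_X and passes through (μ_X, μ_Y).
E[Y | X=0.1] = -7.5 + (-0.80)·(2.7/1.3)·(0.1 − (-2.7)) = -7.5 + (-1.66154)·(2.8) = -12.1523.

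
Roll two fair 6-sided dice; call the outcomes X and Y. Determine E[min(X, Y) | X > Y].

7/3

P(X > Y) = 5/12.
Summing min(X,Y)·P(x,y) over outcomes with X > Y gives 35/36.
E[min(X, Y) | X > Y] = (35/36) / (5/12) = 7/3.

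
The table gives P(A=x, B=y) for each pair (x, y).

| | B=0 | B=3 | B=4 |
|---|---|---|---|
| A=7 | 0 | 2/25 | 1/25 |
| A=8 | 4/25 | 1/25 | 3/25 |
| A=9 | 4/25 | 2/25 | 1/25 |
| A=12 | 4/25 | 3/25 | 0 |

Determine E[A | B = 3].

P(B = 3) = 8/25.
Summing A·P(A=x,B=y) over the conditioning event gives 76/25.
E[A | B = 3] = (76/25) / (8/25) = 19/2.

19/2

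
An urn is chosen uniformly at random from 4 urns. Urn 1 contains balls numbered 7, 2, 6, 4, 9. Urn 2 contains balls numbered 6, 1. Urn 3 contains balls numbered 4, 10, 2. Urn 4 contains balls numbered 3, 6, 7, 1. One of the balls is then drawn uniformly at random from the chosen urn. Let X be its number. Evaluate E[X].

E[X | urn 1] = (7+2+6+4+9)/5 = 28/5.
E[X | urn 2] = (6+1)/2 = 7/2.
E[X | urn 3] = (4+10+2)/3 = 16/3.
E[X | urn 4] = (3+6+7+1)/4 = 17/4.
E[X] = (1/4)·(28/5) + (1/4)·(7/2) + (1/4)·(16/3) + (1/4)·(17/4) = 1121/240.

1121/240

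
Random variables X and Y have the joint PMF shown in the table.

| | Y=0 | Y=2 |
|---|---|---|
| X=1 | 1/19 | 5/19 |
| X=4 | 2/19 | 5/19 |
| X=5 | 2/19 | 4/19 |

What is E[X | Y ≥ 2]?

45/14

P(Y ≥ 2) = 14/19.
Σ X·P over the event = 1·(5/19) + 4·(5/19) + 5·(4/19) = 45/19.
E[X | Y ≥ 2] = (45/19) / (14/19) = 45/14.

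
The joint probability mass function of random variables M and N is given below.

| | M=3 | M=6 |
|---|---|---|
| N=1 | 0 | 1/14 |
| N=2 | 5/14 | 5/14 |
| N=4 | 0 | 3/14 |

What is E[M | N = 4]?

6

P(N = 4) = 3/14.
Σ M·P over the event = 6·(3/14) = 9/7.
E[M | N = 4] = (9/7) / (3/14) = 6.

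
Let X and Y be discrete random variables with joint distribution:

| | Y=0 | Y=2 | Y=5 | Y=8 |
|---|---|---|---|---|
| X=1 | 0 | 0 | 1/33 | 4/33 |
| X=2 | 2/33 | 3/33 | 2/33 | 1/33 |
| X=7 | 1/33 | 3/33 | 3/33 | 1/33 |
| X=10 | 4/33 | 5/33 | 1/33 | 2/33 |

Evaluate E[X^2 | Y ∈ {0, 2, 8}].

1373/26

P(Y ∈ {0, 2, 8}) = 26/33.
Summing X^2·P(X=x,Y=y) over the conditioning event gives 1373/33.
E[X^2 | Y ∈ {0, 2, 8}] = (1373/33) / (26/33) = 1373/26.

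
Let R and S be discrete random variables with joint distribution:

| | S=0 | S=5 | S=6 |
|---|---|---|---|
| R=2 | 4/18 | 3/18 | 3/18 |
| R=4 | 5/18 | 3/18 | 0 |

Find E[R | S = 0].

P(S = 0) = 1/2.
Σ R·P over the event = 2·(4/18) + 4·(5/18) = 14/9.
E[R | S = 0] = (14/9) / (1/2) = 28/9.

28/9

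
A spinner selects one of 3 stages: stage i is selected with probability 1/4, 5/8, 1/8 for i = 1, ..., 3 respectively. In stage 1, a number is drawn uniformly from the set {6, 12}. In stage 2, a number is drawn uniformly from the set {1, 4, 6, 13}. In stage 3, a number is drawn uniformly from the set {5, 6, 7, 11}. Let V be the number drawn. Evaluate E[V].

E[V | stage 1] = (6+12)/2 = 9.
E[V | stage 2] = (1+4+6+13)/4 = 6.
E[V | stage 3] = (5+6+7+11)/4 = 29/4.
By the law of total expectation,
E[V] = (1/4)·(9) + (5/8)·(6) + (1/8)·(29/4) = 221/32.

221/32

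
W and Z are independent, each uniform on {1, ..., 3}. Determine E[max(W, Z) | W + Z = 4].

8/3

P(W + Z = 4) = 1/3.
Summing max(W,Z)·P(x,y) over outcomes with W + Z = 4 gives 8/9.
E[max(W, Z) | W + Z = 4] = (8/9) / (1/3) = 8/3.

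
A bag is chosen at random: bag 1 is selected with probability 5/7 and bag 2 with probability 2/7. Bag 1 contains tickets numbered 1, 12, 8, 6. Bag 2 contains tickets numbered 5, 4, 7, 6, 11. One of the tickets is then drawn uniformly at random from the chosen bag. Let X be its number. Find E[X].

E[X | bag 1] = (1+12+8+6)/4 = 27/4.
E[X | bag 2] = (5+4+7+6+11)/5 = 33/5.
E[X] = (5/7)·(27/4) + (2/7)·(33/5) = 939/140.

939/140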